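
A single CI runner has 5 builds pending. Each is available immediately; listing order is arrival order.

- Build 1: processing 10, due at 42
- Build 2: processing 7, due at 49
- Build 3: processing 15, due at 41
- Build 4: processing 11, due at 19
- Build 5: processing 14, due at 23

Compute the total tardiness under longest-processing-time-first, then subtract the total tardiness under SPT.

-1

LPT (decreasing processing time): Build 3 Build 5 Build 4 Build 1 Build 2.
Build 3: 0→15, due 41, tardiness 0
Build 5: 15→29, due 23, tardiness 6
Build 4: 29→40, due 19, tardiness 21
Build 1: 40→50, due 42, tardiness 8
Build 2: 50→57, due 49, tardiness 8
Sum = 0+6+21+8+8 = 43.
SPT (increasing processing time): Build 2 Build 1 Build 4 Build 5 Build 3.
Build 2: 0→7, due 49, tardiness 0
Build 1: 7→17, due 42, tardiness 0
Build 4: 17→28, due 19, tardiness 9
Build 5: 28→42, due 23, tardiness 19
Build 3: 42→57, due 41, tardiness 16
Sum = 0+0+9+19+16 = 44.
Difference = 43 − 44 = -1.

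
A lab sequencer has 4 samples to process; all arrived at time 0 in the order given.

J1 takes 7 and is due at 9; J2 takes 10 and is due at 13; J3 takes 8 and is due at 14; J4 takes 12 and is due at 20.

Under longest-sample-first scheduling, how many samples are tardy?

3

LPT (decreasing processing time): J4 J2 J3 J1.
J4: 0→12, due 20, tardiness 0
J2: 12→22, due 13, tardiness 9
J3: 22→30, due 14, tardiness 16
J1: 30→37, due 9, tardiness 28
Late samples: 3.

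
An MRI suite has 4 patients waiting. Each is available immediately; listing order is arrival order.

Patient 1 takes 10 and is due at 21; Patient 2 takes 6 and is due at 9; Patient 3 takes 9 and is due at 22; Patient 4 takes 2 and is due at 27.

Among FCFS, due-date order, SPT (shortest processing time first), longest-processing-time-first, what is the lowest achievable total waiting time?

27

FIFO (arrival order): Patient 1 Patient 2 Patient 3 Patient 4.
Patient 1: waits 0, runs 0→10
Patient 2: waits 10, runs 10→16
Patient 3: waits 16, runs 16→25
Patient 4: waits 25, runs 25→27
Sum = 0+10+16+25 = 51.
EDD (increasing due date): Patient 2 Patient 1 Patient 3 Patient 4.
Patient 2: waits 0, runs 0→6
Patient 1: waits 6, runs 6→16
Patient 3: waits 16, runs 16→25
Patient 4: waits 25, runs 25→27
Sum = 0+6+16+25 = 47.
SPT (increasing processing time): Patient 4 Patient 2 Patient 3 Patient 1.
Patient 4: waits 0, runs 0→2
Patient 2: waits 2, runs 2→8
Patient 3: waits 8, runs 8→17
Patient 1: waits 17, runs 17→27
Sum = 0+2+8+17 = 27.
LPT (decreasing processing time): Patient 1 Patient 3 Patient 2 Patient 4.
Patient 1: waits 0, runs 0→10
Patient 3: waits 10, runs 10→19
Patient 2: waits 19, runs 19→25
Patient 4: waits 25, runs 25→27
Sum = 0+10+19+25 = 54.
FIFO 51, EDD 47, SPT 27, LPT 54 → minimum 27.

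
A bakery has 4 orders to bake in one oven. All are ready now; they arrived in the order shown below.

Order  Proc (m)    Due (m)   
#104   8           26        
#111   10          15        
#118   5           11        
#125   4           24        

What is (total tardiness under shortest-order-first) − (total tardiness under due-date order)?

SPT (increasing processing time): #125 #118 #104 #111.
#125: 0→4, due 24, tardiness 0
#118: 4→9, due 11, tardiness 0
#104: 9→17, due 26, tardiness 0
#111: 17→27, due 15, tardiness 12
Sum = 0+0+0+12 = 12.
EDD (increasing due date): #118 #111 #125 #104.
#118: 0→5, due 11, tardiness 0
#111: 5→15, due 15, tardiness 0
#125: 15→19, due 24, tardiness 0
#104: 19→27, due 26, tardiness 1
Sum = 0+0+0+1 = 1.
Difference = 12 − 1 = 11.

11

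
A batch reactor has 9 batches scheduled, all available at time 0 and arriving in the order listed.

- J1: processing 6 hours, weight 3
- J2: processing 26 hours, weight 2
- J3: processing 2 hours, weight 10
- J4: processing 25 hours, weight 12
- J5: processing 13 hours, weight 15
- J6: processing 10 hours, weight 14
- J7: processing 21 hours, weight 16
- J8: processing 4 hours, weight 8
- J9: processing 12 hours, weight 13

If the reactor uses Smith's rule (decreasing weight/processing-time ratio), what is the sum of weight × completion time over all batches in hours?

WSPT (decreasing weight/processing-time ratio): J3 J8 J6 J5 J9 J7 J1 J4 J2.
J3: finishes 2, weight 10, w·C = 20
J8: finishes 6, weight 8, w·C = 48
J6: finishes 16, weight 14, w·C = 224
J5: finishes 29, weight 15, w·C = 435
J9: finishes 41, weight 13, w·C = 533
J7: finishes 62, weight 16, w·C = 992
J1: finishes 68, weight 3, w·C = 204
J4: finishes 93, weight 12, w·C = 1116
J2: finishes 119, weight 2, w·C = 238
Sum = 20+48+224+435+533+992+204+1116+238 = 3810.

3810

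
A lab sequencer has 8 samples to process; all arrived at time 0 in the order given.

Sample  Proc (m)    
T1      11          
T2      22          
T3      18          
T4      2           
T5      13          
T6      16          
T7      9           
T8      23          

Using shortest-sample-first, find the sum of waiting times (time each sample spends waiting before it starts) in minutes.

281

SPT (increasing processing time): T4 T7 T1 T5 T6 T3 T2 T8.
T4: waits 0, runs 0→2
T7: waits 2, runs 2→11
T1: waits 11, runs 11→22
T5: waits 22, runs 22→35
T6: waits 35, runs 35→51
T3: waits 51, runs 51→69
T2: waits 69, runs 69→91
T8: waits 91, runs 91→114
Sum = 0+2+11+22+35+51+69+91 = 281.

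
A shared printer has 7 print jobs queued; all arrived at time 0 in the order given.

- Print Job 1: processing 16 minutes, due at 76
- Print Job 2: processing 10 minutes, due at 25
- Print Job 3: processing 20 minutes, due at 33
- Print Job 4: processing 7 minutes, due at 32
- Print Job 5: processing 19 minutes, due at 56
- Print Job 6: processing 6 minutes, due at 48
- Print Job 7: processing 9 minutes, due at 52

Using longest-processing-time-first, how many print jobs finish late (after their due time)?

4

LPT (decreasing processing time): Print Job 3 Print Job 5 Print Job 1 Print Job 2 Print Job 7 Print Job 4 Print Job 6.
Print Job 3: 0→20, due 33, tardiness 0
Print Job 5: 20→39, due 56, tardiness 0
Print Job 1: 39→55, due 76, tardiness 0
Print Job 2: 55→65, due 25, tardiness 40
Print Job 7: 65→74, due 52, tardiness 22
Print Job 4: 74→81, due 32, tardiness 49
Print Job 6: 81→87, due 48, tardiness 39
Late print jobs: 4.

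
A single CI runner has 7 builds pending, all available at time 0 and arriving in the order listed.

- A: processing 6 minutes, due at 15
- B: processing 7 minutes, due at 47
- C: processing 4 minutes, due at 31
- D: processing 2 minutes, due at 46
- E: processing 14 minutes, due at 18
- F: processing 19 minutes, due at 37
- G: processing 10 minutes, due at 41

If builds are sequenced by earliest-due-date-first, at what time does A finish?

6

EDD (increasing due date): A E C F G D B.
A: 0→6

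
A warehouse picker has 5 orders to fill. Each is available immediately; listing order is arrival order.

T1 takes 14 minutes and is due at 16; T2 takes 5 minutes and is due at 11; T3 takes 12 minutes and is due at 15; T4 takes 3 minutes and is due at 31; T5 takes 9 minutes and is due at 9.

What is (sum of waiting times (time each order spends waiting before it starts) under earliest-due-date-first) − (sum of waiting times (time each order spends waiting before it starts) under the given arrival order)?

EDD (increasing due date): T5 T2 T3 T1 T4.
T5: waits 0, runs 0→9
T2: waits 9, runs 9→14
T3: waits 14, runs 14→26
T1: waits 26, runs 26→40
T4: waits 40, runs 40→43
Sum = 0+9+14+26+40 = 89.
FIFO (arrival order): T1 T2 T3 T4 T5.
T1: waits 0, runs 0→14
T2: waits 14, runs 14→19
T3: waits 19, runs 19→31
T4: waits 31, runs 31→34
T5: waits 34, runs 34→43
Sum = 0+14+19+31+34 = 98.
Difference = 89 − 98 = -9.

-9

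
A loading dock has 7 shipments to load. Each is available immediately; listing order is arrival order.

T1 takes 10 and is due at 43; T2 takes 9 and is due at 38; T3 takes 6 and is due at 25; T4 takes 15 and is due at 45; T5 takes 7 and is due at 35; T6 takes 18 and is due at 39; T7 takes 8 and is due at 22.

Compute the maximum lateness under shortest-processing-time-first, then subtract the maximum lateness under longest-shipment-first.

SPT (increasing processing time): T3 T5 T7 T2 T1 T4 T6.
T3: 0→6, due 25, lateness -19
T5: 6→13, due 35, lateness -22
T7: 13→21, due 22, lateness -1
T2: 21→30, due 38, lateness -8
T1: 30→40, due 43, lateness -3
T4: 40→55, due 45, lateness 10
T6: 55→73, due 39, lateness 34
Maximum = 34.
LPT (decreasing processing time): T6 T4 T1 T2 T7 T5 T3.
T6: 0→18, due 39, lateness -21
T4: 18→33, due 45, lateness -12
T1: 33→43, due 43, lateness 0
T2: 43→52, due 38, lateness 14
T7: 52→60, due 22, lateness 38
T5: 60→67, due 35, lateness 32
T3: 67→73, due 25, lateness 48
Maximum = 48.
Difference = 34 − 48 = -14.

-14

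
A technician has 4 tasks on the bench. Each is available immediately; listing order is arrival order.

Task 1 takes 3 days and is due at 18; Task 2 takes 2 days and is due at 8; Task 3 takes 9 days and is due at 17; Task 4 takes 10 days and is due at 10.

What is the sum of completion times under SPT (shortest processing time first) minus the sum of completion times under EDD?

SPT (increasing processing time): Task 2 Task 1 Task 3 Task 4.
Task 2: 0→2
Task 1: 2→5
Task 3: 5→14
Task 4: 14→24
Sum = 2+5+14+24 = 45.
EDD (increasing due date): Task 2 Task 4 Task 3 Task 1.
Task 2: 0→2
Task 4: 2→12
Task 3: 12→21
Task 1: 21→24
Sum = 2+12+21+24 = 59.
Difference = 45 − 59 = -14.

-14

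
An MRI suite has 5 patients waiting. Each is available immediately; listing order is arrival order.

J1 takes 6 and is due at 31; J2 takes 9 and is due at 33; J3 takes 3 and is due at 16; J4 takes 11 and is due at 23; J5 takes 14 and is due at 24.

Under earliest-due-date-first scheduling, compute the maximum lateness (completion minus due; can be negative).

EDD (increasing due date): J3 J4 J5 J1 J2.
J3: 0→3, due 16, lateness -13
J4: 3→14, due 23, lateness -9
J5: 14→28, due 24, lateness 4
J1: 28→34, due 31, lateness 3
J2: 34→43, due 33, lateness 10
Maximum = 10.

10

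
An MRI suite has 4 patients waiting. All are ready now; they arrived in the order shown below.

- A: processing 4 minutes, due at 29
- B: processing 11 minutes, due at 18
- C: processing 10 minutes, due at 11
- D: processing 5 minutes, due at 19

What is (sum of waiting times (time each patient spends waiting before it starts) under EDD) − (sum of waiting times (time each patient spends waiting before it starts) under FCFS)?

13

EDD (increasing due date): C B D A.
C: waits 0, runs 0→10
B: waits 10, runs 10→21
D: waits 21, runs 21→26
A: waits 26, runs 26→30
Sum = 0+10+21+26 = 57.
FIFO (arrival order): A B C D.
A: waits 0, runs 0→4
B: waits 4, runs 4→15
C: waits 15, runs 15→25
D: waits 25, runs 25→30
Sum = 0+4+15+25 = 44.
Difference = 57 − 44 = 13.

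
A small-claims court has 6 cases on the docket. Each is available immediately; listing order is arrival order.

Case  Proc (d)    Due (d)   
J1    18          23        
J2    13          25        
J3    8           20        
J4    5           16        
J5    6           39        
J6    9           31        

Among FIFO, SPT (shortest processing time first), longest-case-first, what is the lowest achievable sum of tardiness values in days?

FIFO (arrival order): J1 J2 J3 J4 J5 J6.
J1: 0→18, due 23, tardiness 0
J2: 18→31, due 25, tardiness 6
J3: 31→39, due 20, tardiness 19
J4: 39→44, due 16, tardiness 28
J5: 44→50, due 39, tardiness 11
J6: 50→59, due 31, tardiness 28
Sum = 0+6+19+28+11+28 = 92.
SPT (increasing processing time): J4 J5 J3 J6 J2 J1.
J4: 0→5, due 16, tardiness 0
J5: 5→11, due 39, tardiness 0
J3: 11→19, due 20, tardiness 0
J6: 19→28, due 31, tardiness 0
J2: 28→41, due 25, tardiness 16
J1: 41→59, due 23, tardiness 36
Sum = 0+0+0+0+16+36 = 52.
LPT (decreasing processing time): J1 J2 J6 J3 J5 J4.
J1: 0→18, due 23, tardiness 0
J2: 18→31, due 25, tardiness 6
J6: 31→40, due 31, tardiness 9
J3: 40→48, due 20, tardiness 28
J5: 48→54, due 39, tardiness 15
J4: 54→59, due 16, tardiness 43
Sum = 0+6+9+28+15+43 = 101.
FIFO 92, SPT 52, LPT 101 → minimum 52.

52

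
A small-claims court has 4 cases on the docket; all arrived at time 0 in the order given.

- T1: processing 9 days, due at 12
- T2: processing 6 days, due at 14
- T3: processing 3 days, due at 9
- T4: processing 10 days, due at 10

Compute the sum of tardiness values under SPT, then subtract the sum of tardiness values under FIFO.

SPT (increasing processing time): T3 T2 T1 T4.
T3: 0→3, due 9, tardiness 0
T2: 3→9, due 14, tardiness 0
T1: 9→18, due 12, tardiness 6
T4: 18→28, due 10, tardiness 18
Sum = 0+0+6+18 = 24.
FIFO (arrival order): T1 T2 T3 T4.
T1: 0→9, due 12, tardiness 0
T2: 9→15, due 14, tardiness 1
T3: 15→18, due 9, tardiness 9
T4: 18→28, due 10, tardiness 18
Sum = 0+1+9+18 = 28.
Difference = 24 − 28 = -4.

-4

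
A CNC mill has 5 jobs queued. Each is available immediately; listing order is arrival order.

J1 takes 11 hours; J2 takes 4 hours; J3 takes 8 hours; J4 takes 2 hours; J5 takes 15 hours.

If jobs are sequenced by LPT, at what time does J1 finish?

LPT (decreasing processing time): J5 J1 J3 J2 J4.
J5: 0→15
J1: 15→26

26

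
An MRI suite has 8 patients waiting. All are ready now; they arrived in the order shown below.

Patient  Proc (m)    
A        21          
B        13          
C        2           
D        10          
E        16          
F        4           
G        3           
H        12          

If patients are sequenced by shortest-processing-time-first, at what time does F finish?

9

SPT (increasing processing time): C G F D H B E A.
C: 0→2
G: 2→5
F: 5→9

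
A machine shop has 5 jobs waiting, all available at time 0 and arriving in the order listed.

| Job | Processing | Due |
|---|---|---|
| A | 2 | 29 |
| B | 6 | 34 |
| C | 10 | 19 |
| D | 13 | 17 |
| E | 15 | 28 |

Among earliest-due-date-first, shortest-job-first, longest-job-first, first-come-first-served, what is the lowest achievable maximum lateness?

EDD (increasing due date): D C E A B.
D: 0→13, due 17, lateness -4
C: 13→23, due 19, lateness 4
E: 23→38, due 28, lateness 10
A: 38→40, due 29, lateness 11
B: 40→46, due 34, lateness 12
Maximum = 12.
SPT (increasing processing time): A B C D E.
A: 0→2, due 29, lateness -27
B: 2→8, due 34, lateness -26
C: 8→18, due 19, lateness -1
D: 18→31, due 17, lateness 14
E: 31→46, due 28, lateness 18
Maximum = 18.
LPT (decreasing processing time): E D C B A.
E: 0→15, due 28, lateness -13
D: 15→28, due 17, lateness 11
C: 28→38, due 19, lateness 19
B: 38→44, due 34, lateness 10
A: 44→46, due 29, lateness 17
Maximum = 19.
FIFO (arrival order): A B C D E.
A: 0→2, due 29, lateness -27
B: 2→8, due 34, lateness -26
C: 8→18, due 19, lateness -1
D: 18→31, due 17, lateness 14
E: 31→46, due 28, lateness 18
Maximum = 18.
EDD 12, SPT 18, LPT 19, FIFO 18 → minimum 12.

12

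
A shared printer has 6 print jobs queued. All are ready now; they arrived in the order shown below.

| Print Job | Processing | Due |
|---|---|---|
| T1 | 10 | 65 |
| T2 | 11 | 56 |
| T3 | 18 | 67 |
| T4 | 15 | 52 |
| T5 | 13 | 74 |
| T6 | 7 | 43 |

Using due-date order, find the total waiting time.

EDD (increasing due date): T6 T4 T2 T1 T3 T5.
T6: waits 0, runs 0→7
T4: waits 7, runs 7→22
T2: waits 22, runs 22→33
T1: waits 33, runs 33→43
T3: waits 43, runs 43→61
T5: waits 61, runs 61→74
Sum = 0+7+22+33+43+61 = 166.

166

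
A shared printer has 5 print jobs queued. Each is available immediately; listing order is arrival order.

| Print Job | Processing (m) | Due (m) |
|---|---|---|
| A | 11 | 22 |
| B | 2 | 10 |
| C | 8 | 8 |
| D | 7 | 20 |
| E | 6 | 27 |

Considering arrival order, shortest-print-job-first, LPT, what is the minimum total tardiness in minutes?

FIFO (arrival order): A B C D E.
A: 0→11, due 22, tardiness 0
B: 11→13, due 10, tardiness 3
C: 13→21, due 8, tardiness 13
D: 21→28, due 20, tardiness 8
E: 28→34, due 27, tardiness 7
Sum = 0+3+13+8+7 = 31.
SPT (increasing processing time): B E D C A.
B: 0→2, due 10, tardiness 0
E: 2→8, due 27, tardiness 0
D: 8→15, due 20, tardiness 0
C: 15→23, due 8, tardiness 15
A: 23→34, due 22, tardiness 12
Sum = 0+0+0+15+12 = 27.
LPT (decreasing processing time): A C D E B.
A: 0→11, due 22, tardiness 0
C: 11→19, due 8, tardiness 11
D: 19→26, due 20, tardiness 6
E: 26→32, due 27, tardiness 5
B: 32→34, due 10, tardiness 24
Sum = 0+11+6+5+24 = 46.
FIFO 31, SPT 27, LPT 46 → minimum 27.

27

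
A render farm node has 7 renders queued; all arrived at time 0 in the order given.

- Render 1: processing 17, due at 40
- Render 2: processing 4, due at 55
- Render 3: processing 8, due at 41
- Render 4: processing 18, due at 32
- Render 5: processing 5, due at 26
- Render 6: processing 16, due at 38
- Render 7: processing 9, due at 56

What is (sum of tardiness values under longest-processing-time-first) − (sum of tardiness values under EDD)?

LPT (decreasing processing time): Render 4 Render 1 Render 6 Render 7 Render 3 Render 5 Render 2.
Render 4: 0→18, due 32, tardiness 0
Render 1: 18→35, due 40, tardiness 0
Render 6: 35→51, due 38, tardiness 13
Render 7: 51→60, due 56, tardiness 4
Render 3: 60→68, due 41, tardiness 27
Render 5: 68→73, due 26, tardiness 47
Render 2: 73→77, due 55, tardiness 22
Sum = 0+0+13+4+27+47+22 = 113.
EDD (increasing due date): Render 5 Render 4 Render 6 Render 1 Render 3 Render 2 Render 7.
Render 5: 0→5, due 26, tardiness 0
Render 4: 5→23, due 32, tardiness 0
Render 6: 23→39, due 38, tardiness 1
Render 1: 39→56, due 40, tardiness 16
Render 3: 56→64, due 41, tardiness 23
Render 2: 64→68, due 55, tardiness 13
Render 7: 68→77, due 56, tardiness 21
Sum = 0+0+1+16+23+13+21 = 74.
Difference = 113 − 74 = 39.

39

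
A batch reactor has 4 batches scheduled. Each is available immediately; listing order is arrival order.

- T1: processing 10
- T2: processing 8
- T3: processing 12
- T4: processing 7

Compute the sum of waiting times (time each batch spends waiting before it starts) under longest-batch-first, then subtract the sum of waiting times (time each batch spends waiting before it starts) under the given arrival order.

6

LPT (decreasing processing time): T3 T1 T2 T4.
T3: waits 0, runs 0→12
T1: waits 12, runs 12→22
T2: waits 22, runs 22→30
T4: waits 30, runs 30→37
Sum = 0+12+22+30 = 64.
FIFO (arrival order): T1 T2 T3 T4.
T1: waits 0, runs 0→10
T2: waits 10, runs 10→18
T3: waits 18, runs 18→30
T4: waits 30, runs 30→37
Sum = 0+10+18+30 = 58.
Difference = 64 − 58 = 6.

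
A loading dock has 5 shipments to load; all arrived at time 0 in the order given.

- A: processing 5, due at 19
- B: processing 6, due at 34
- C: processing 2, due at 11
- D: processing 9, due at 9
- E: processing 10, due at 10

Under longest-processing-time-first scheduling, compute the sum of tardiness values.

LPT (decreasing processing time): E D B A C.
E: 0→10, due 10, tardiness 0
D: 10→19, due 9, tardiness 10
B: 19→25, due 34, tardiness 0
A: 25→30, due 19, tardiness 11
C: 30→32, due 11, tardiness 21
Sum = 0+10+0+11+21 = 42.

42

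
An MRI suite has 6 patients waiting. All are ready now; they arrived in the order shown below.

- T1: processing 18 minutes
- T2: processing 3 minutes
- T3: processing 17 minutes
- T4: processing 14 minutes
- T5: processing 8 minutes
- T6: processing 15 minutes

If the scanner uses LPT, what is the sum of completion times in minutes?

LPT (decreasing processing time): T1 T3 T6 T4 T5 T2.
T1: 0→18
T3: 18→35
T6: 35→50
T4: 50→64
T5: 64→72
T2: 72→75
Sum = 18+35+50+64+72+75 = 314.

314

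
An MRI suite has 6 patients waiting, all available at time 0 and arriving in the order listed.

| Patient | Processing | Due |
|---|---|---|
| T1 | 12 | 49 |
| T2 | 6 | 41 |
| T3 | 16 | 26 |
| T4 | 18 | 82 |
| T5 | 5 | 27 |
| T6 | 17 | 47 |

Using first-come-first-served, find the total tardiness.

65

FIFO (arrival order): T1 T2 T3 T4 T5 T6.
T1: 0→12, due 49, tardiness 0
T2: 12→18, due 41, tardiness 0
T3: 18→34, due 26, tardiness 8
T4: 34→52, due 82, tardiness 0
T5: 52→57, due 27, tardiness 30
T6: 57→74, due 47, tardiness 27
Sum = 0+0+8+0+30+27 = 65.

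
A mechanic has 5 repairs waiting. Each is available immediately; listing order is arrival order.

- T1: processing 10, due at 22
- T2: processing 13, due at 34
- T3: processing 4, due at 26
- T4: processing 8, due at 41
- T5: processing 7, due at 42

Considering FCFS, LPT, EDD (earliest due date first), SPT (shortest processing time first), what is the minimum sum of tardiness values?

FIFO (arrival order): T1 T2 T3 T4 T5.
T1: 0→10, due 22, tardiness 0
T2: 10→23, due 34, tardiness 0
T3: 23→27, due 26, tardiness 1
T4: 27→35, due 41, tardiness 0
T5: 35→42, due 42, tardiness 0
Sum = 0+0+1+0+0 = 1.
LPT (decreasing processing time): T2 T1 T4 T5 T3.
T2: 0→13, due 34, tardiness 0
T1: 13→23, due 22, tardiness 1
T4: 23→31, due 41, tardiness 0
T5: 31→38, due 42, tardiness 0
T3: 38→42, due 26, tardiness 16
Sum = 0+1+0+0+16 = 17.
EDD (increasing due date): T1 T3 T2 T4 T5.
T1: 0→10, due 22, tardiness 0
T3: 10→14, due 26, tardiness 0
T2: 14→27, due 34, tardiness 0
T4: 27→35, due 41, tardiness 0
T5: 35→42, due 42, tardiness 0
Sum = 0+0+0+0+0 = 0.
SPT (increasing processing time): T3 T5 T4 T1 T2.
T3: 0→4, due 26, tardiness 0
T5: 4→11, due 42, tardiness 0
T4: 11→19, due 41, tardiness 0
T1: 19→29, due 22, tardiness 7
T2: 29→42, due 34, tardiness 8
Sum = 0+0+0+7+8 = 15.
FIFO 1, LPT 17, EDD 0, SPT 15 → minimum 0.

0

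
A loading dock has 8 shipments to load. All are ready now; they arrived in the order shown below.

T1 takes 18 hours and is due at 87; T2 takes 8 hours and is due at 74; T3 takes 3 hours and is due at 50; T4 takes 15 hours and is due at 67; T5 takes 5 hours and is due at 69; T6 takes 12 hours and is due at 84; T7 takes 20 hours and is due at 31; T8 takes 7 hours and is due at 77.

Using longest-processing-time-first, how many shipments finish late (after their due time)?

LPT (decreasing processing time): T7 T1 T4 T6 T2 T8 T5 T3.
T7: 0→20, due 31, tardiness 0
T1: 20→38, due 87, tardiness 0
T4: 38→53, due 67, tardiness 0
T6: 53→65, due 84, tardiness 0
T2: 65→73, due 74, tardiness 0
T8: 73→80, due 77, tardiness 3
T5: 80→85, due 69, tardiness 16
T3: 85→88, due 50, tardiness 38
Late shipments: 3.

3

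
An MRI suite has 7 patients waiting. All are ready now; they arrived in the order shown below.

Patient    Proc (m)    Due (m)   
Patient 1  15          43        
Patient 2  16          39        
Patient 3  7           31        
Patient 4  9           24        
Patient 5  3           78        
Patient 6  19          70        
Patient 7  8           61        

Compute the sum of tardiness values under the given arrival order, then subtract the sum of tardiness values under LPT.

FIFO (arrival order): Patient 1 Patient 2 Patient 3 Patient 4 Patient 5 Patient 6 Patient 7.
Patient 1: 0→15, due 43, tardiness 0
Patient 2: 15→31, due 39, tardiness 0
Patient 3: 31→38, due 31, tardiness 7
Patient 4: 38→47, due 24, tardiness 23
Patient 5: 47→50, due 78, tardiness 0
Patient 6: 50→69, due 70, tardiness 0
Patient 7: 69→77, due 61, tardiness 16
Sum = 0+0+7+23+0+0+16 = 46.
LPT (decreasing processing time): Patient 6 Patient 2 Patient 1 Patient 4 Patient 7 Patient 3 Patient 5.
Patient 6: 0→19, due 70, tardiness 0
Patient 2: 19→35, due 39, tardiness 0
Patient 1: 35→50, due 43, tardiness 7
Patient 4: 50→59, due 24, tardiness 35
Patient 7: 59→67, due 61, tardiness 6
Patient 3: 67→74, due 31, tardiness 43
Patient 5: 74→77, due 78, tardiness 0
Sum = 0+0+7+35+6+43+0 = 91.
Difference = 46 − 91 = -45.

-45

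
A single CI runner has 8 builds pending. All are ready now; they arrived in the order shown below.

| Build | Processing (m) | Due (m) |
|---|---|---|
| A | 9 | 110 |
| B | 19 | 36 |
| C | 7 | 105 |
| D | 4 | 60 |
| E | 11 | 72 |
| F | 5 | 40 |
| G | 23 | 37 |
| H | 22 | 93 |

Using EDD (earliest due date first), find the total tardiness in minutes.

12

EDD (increasing due date): B G F D E H C A.
B: 0→19, due 36, tardiness 0
G: 19→42, due 37, tardiness 5
F: 42→47, due 40, tardiness 7
D: 47→51, due 60, tardiness 0
E: 51→62, due 72, tardiness 0
H: 62→84, due 93, tardiness 0
C: 84→91, due 105, tardiness 0
A: 91→100, due 110, tardiness 0
Sum = 0+5+7+0+0+0+0+0 = 12.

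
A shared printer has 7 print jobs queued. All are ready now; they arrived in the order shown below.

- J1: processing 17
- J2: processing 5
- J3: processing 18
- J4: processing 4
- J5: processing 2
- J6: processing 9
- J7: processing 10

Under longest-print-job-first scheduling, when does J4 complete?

63

LPT (decreasing processing time): J3 J1 J7 J6 J2 J4 J5.
J3: 0→18
J1: 18→35
J7: 35→45
J6: 45→54
J2: 54→59
J4: 59→63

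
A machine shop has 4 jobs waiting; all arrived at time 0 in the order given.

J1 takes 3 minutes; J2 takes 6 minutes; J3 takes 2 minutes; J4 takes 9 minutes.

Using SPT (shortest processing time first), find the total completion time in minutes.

38

SPT (increasing processing time): J3 J1 J2 J4.
J3: 0→2
J1: 2→5
J2: 5→11
J4: 11→20
Sum = 2+5+11+20 = 38.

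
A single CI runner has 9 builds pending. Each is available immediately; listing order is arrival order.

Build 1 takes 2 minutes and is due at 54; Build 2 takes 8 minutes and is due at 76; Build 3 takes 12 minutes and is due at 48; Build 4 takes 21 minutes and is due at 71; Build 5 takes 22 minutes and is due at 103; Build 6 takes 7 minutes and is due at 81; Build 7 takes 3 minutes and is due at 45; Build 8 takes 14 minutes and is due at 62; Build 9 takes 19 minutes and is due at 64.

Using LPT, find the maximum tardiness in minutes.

LPT (decreasing processing time): Build 5 Build 4 Build 9 Build 8 Build 3 Build 2 Build 6 Build 7 Build 1.
Build 5: 0→22, due 103, tardiness 0
Build 4: 22→43, due 71, tardiness 0
Build 9: 43→62, due 64, tardiness 0
Build 8: 62→76, due 62, tardiness 14
Build 3: 76→88, due 48, tardiness 40
Build 2: 88→96, due 76, tardiness 20
Build 6: 96→103, due 81, tardiness 22
Build 7: 103→106, due 45, tardiness 61
Build 1: 106→108, due 54, tardiness 54
Maximum = 61.

61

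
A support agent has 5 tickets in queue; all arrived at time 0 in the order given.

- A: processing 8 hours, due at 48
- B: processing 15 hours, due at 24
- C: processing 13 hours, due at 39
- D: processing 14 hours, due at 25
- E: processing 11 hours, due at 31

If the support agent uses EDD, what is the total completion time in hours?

198

EDD (increasing due date): B D E C A.
B: 0→15
D: 15→29
E: 29→40
C: 40→53
A: 53→61
Sum = 15+29+40+53+61 = 198.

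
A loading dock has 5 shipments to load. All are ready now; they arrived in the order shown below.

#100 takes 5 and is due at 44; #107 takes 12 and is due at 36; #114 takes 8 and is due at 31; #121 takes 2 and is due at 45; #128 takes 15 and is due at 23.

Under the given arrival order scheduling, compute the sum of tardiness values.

19

FIFO (arrival order): #100 #107 #114 #121 #128.
#100: 0→5, due 44, tardiness 0
#107: 5→17, due 36, tardiness 0
#114: 17→25, due 31, tardiness 0
#121: 25→27, due 45, tardiness 0
#128: 27→42, due 23, tardiness 19
Sum = 0+0+0+0+19 = 19.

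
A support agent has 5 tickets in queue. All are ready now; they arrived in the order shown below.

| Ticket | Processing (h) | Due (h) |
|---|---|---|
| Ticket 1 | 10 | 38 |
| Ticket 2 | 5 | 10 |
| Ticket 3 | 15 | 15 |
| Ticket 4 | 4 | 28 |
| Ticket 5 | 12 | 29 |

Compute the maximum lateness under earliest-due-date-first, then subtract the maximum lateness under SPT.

-23

EDD (increasing due date): Ticket 2 Ticket 3 Ticket 4 Ticket 5 Ticket 1.
Ticket 2: 0→5, due 10, lateness -5
Ticket 3: 5→20, due 15, lateness 5
Ticket 4: 20→24, due 28, lateness -4
Ticket 5: 24→36, due 29, lateness 7
Ticket 1: 36→46, due 38, lateness 8
Maximum = 8.
SPT (increasing processing time): Ticket 4 Ticket 2 Ticket 1 Ticket 5 Ticket 3.
Ticket 4: 0→4, due 28, lateness -24
Ticket 2: 4→9, due 10, lateness -1
Ticket 1: 9→19, due 38, lateness -19
Ticket 5: 19→31, due 29, lateness 2
Ticket 3: 31→46, due 15, lateness 31
Maximum = 31.
Difference = 8 − 31 = -23.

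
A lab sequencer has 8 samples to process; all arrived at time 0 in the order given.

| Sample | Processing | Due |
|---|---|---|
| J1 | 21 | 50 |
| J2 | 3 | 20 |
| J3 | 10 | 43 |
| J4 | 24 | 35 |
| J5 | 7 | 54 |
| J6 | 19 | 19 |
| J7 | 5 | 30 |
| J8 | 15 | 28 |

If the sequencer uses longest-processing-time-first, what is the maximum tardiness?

84

LPT (decreasing processing time): J4 J1 J6 J8 J3 J5 J7 J2.
J4: 0→24, due 35, tardiness 0
J1: 24→45, due 50, tardiness 0
J6: 45→64, due 19, tardiness 45
J8: 64→79, due 28, tardiness 51
J3: 79→89, due 43, tardiness 46
J5: 89→96, due 54, tardiness 42
J7: 96→101, due 30, tardiness 71
J2: 101→104, due 20, tardiness 84
Maximum = 84.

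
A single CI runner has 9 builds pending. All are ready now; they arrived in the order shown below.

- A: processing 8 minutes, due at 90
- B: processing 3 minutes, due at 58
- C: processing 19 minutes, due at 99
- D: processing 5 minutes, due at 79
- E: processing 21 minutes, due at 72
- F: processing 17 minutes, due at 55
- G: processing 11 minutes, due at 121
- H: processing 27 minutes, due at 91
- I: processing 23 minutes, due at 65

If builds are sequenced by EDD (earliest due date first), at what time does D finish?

69

EDD (increasing due date): F B I E D A H C G.
F: 0→17
B: 17→20
I: 20→43
E: 43→64
D: 64→69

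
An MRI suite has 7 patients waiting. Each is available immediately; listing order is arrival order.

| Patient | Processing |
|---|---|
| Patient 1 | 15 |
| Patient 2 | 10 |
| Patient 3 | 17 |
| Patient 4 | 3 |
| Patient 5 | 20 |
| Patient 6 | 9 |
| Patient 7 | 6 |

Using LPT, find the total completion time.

LPT (decreasing processing time): Patient 5 Patient 3 Patient 1 Patient 2 Patient 6 Patient 7 Patient 4.
Patient 5: 0→20
Patient 3: 20→37
Patient 1: 37→52
Patient 2: 52→62
Patient 6: 62→71
Patient 7: 71→77
Patient 4: 77→80
Sum = 20+37+52+62+71+77+80 = 399.

399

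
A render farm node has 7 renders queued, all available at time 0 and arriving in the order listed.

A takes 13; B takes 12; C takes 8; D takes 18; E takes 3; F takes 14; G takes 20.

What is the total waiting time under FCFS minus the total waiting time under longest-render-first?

-93

FIFO (arrival order): A B C D E F G.
A: waits 0, runs 0→13
B: waits 13, runs 13→25
C: waits 25, runs 25→33
D: waits 33, runs 33→51
E: waits 51, runs 51→54
F: waits 54, runs 54→68
G: waits 68, runs 68→88
Sum = 0+13+25+33+51+54+68 = 244.
LPT (decreasing processing time): G D F A B C E.
G: waits 0, runs 0→20
D: waits 20, runs 20→38
F: waits 38, runs 38→52
A: waits 52, runs 52→65
B: waits 65, runs 65→77
C: waits 77, runs 77→85
E: waits 85, runs 85→88
Sum = 0+20+38+52+65+77+85 = 337.
Difference = 244 − 337 = -93.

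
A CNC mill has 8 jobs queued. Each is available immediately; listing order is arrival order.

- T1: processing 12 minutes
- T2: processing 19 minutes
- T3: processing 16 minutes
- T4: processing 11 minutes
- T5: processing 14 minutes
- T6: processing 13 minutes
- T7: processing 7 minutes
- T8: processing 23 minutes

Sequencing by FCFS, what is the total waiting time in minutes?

397

FIFO (arrival order): T1 T2 T3 T4 T5 T6 T7 T8.
T1: waits 0, runs 0→12
T2: waits 12, runs 12→31
T3: waits 31, runs 31→47
T4: waits 47, runs 47→58
T5: waits 58, runs 58→72
T6: waits 72, runs 72→85
T7: waits 85, runs 85→92
T8: waits 92, runs 92→115
Sum = 0+12+31+47+58+72+85+92 = 397.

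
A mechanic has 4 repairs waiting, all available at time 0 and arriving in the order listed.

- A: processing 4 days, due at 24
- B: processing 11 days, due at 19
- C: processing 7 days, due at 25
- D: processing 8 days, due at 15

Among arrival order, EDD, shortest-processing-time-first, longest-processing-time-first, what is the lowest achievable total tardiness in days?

FIFO (arrival order): A B C D.
A: 0→4, due 24, tardiness 0
B: 4→15, due 19, tardiness 0
C: 15→22, due 25, tardiness 0
D: 22→30, due 15, tardiness 15
Sum = 0+0+0+15 = 15.
EDD (increasing due date): D B A C.
D: 0→8, due 15, tardiness 0
B: 8→19, due 19, tardiness 0
A: 19→23, due 24, tardiness 0
C: 23→30, due 25, tardiness 5
Sum = 0+0+0+5 = 5.
SPT (increasing processing time): A C D B.
A: 0→4, due 24, tardiness 0
C: 4→11, due 25, tardiness 0
D: 11→19, due 15, tardiness 4
B: 19→30, due 19, tardiness 11
Sum = 0+0+4+11 = 15.
LPT (decreasing processing time): B D C A.
B: 0→11, due 19, tardiness 0
D: 11→19, due 15, tardiness 4
C: 19→26, due 25, tardiness 1
A: 26→30, due 24, tardiness 6
Sum = 0+4+1+6 = 11.
FIFO 15, EDD 5, SPT 15, LPT 11 → minimum 5.

5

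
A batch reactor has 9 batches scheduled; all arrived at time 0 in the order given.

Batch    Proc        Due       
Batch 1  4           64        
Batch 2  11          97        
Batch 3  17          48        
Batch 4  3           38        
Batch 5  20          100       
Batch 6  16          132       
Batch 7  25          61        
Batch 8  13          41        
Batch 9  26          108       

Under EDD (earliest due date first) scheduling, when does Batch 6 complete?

135

EDD (increasing due date): Batch 4 Batch 8 Batch 3 Batch 7 Batch 1 Batch 2 Batch 5 Batch 9 Batch 6.
Batch 4: 0→3
Batch 8: 3→16
Batch 3: 16→33
Batch 7: 33→58
Batch 1: 58→62
Batch 2: 62→73
Batch 5: 73→93
Batch 9: 93→119
Batch 6: 119→135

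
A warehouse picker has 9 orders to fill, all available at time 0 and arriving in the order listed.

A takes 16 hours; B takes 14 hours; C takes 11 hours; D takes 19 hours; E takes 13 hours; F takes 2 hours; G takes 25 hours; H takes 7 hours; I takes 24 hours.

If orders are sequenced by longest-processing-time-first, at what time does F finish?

LPT (decreasing processing time): G I D A B E C H F.
G: 0→25
I: 25→49
D: 49→68
A: 68→84
B: 84→98
E: 98→111
C: 111→122
H: 122→129
F: 129→131

131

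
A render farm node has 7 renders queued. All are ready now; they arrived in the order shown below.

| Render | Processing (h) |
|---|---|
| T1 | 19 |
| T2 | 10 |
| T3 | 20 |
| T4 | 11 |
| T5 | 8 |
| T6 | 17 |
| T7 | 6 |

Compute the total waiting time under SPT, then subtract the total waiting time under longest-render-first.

SPT (increasing processing time): T7 T5 T2 T4 T6 T1 T3.
T7: waits 0, runs 0→6
T5: waits 6, runs 6→14
T2: waits 14, runs 14→24
T4: waits 24, runs 24→35
T6: waits 35, runs 35→52
T1: waits 52, runs 52→71
T3: waits 71, runs 71→91
Sum = 0+6+14+24+35+52+71 = 202.
LPT (decreasing processing time): T3 T1 T6 T4 T2 T5 T7.
T3: waits 0, runs 0→20
T1: waits 20, runs 20→39
T6: waits 39, runs 39→56
T4: waits 56, runs 56→67
T2: waits 67, runs 67→77
T5: waits 77, runs 77→85
T7: waits 85, runs 85→91
Sum = 0+20+39+56+67+77+85 = 344.
Difference = 202 − 344 = -142.

-142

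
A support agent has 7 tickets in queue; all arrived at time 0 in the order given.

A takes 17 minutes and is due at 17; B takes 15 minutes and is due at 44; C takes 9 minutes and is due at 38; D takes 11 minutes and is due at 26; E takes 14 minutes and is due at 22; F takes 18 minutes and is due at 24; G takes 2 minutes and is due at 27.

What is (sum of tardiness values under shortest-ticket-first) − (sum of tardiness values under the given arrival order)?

-58

SPT (increasing processing time): G C D E B A F.
G: 0→2, due 27, tardiness 0
C: 2→11, due 38, tardiness 0
D: 11→22, due 26, tardiness 0
E: 22→36, due 22, tardiness 14
B: 36→51, due 44, tardiness 7
A: 51→68, due 17, tardiness 51
F: 68→86, due 24, tardiness 62
Sum = 0+0+0+14+7+51+62 = 134.
FIFO (arrival order): A B C D E F G.
A: 0→17, due 17, tardiness 0
B: 17→32, due 44, tardiness 0
C: 32→41, due 38, tardiness 3
D: 41→52, due 26, tardiness 26
E: 52→66, due 22, tardiness 44
F: 66→84, due 24, tardiness 60
G: 84→86, due 27, tardiness 59
Sum = 0+0+3+26+44+60+59 = 192.
Difference = 134 − 192 = -58.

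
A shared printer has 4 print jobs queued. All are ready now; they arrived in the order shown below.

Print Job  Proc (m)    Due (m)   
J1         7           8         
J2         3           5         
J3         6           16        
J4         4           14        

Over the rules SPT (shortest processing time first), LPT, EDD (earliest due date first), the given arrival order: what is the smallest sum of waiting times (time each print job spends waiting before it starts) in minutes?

SPT (increasing processing time): J2 J4 J3 J1.
J2: waits 0, runs 0→3
J4: waits 3, runs 3→7
J3: waits 7, runs 7→13
J1: waits 13, runs 13→20
Sum = 0+3+7+13 = 23.
LPT (decreasing processing time): J1 J3 J4 J2.
J1: waits 0, runs 0→7
J3: waits 7, runs 7→13
J4: waits 13, runs 13→17
J2: waits 17, runs 17→20
Sum = 0+7+13+17 = 37.
EDD (increasing due date): J2 J1 J4 J3.
J2: waits 0, runs 0→3
J1: waits 3, runs 3→10
J4: waits 10, runs 10→14
J3: waits 14, runs 14→20
Sum = 0+3+10+14 = 27.
FIFO (arrival order): J1 J2 J3 J4.
J1: waits 0, runs 0→7
J2: waits 7, runs 7→10
J3: waits 10, runs 10→16
J4: waits 16, runs 16→20
Sum = 0+7+10+16 = 33.
SPT 23, LPT 37, EDD 27, FIFO 33 → minimum 23.

23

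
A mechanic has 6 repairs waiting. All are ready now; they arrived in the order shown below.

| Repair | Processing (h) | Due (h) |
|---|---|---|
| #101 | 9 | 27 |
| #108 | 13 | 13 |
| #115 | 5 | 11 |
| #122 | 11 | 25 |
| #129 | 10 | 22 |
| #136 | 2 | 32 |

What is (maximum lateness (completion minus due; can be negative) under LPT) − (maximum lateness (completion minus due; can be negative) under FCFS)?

11

LPT (decreasing processing time): #108 #122 #129 #101 #115 #136.
#108: 0→13, due 13, lateness 0
#122: 13→24, due 25, lateness -1
#129: 24→34, due 22, lateness 12
#101: 34→43, due 27, lateness 16
#115: 43→48, due 11, lateness 37
#136: 48→50, due 32, lateness 18
Maximum = 37.
FIFO (arrival order): #101 #108 #115 #122 #129 #136.
#101: 0→9, due 27, lateness -18
#108: 9→22, due 13, lateness 9
#115: 22→27, due 11, lateness 16
#122: 27→38, due 25, lateness 13
#129: 38→48, due 22, lateness 26
#136: 48→50, due 32, lateness 18
Maximum = 26.
Difference = 37 − 26 = 11.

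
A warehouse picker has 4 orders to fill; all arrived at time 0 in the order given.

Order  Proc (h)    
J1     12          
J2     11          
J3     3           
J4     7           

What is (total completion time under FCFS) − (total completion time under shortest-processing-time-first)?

FIFO (arrival order): J1 J2 J3 J4.
J1: 0→12
J2: 12→23
J3: 23→26
J4: 26→33
Sum = 12+23+26+33 = 94.
SPT (increasing processing time): J3 J4 J2 J1.
J3: 0→3
J4: 3→10
J2: 10→21
J1: 21→33
Sum = 3+10+21+33 = 67.
Difference = 94 − 67 = 27.

27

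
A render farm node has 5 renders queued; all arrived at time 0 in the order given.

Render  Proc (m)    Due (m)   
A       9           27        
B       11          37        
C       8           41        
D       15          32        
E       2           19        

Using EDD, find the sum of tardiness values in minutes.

4

EDD (increasing due date): E A D B C.
E: 0→2, due 19, tardiness 0
A: 2→11, due 27, tardiness 0
D: 11→26, due 32, tardiness 0
B: 26→37, due 37, tardiness 0
C: 37→45, due 41, tardiness 4
Sum = 0+0+0+0+4 = 4.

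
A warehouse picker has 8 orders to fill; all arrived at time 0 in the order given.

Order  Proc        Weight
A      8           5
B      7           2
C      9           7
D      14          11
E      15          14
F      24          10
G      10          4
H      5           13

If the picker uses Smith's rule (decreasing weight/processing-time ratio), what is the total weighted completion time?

2549

WSPT (decreasing weight/processing-time ratio): H E D C A F G B.
H: finishes 5, weight 13, w·C = 65
E: finishes 20, weight 14, w·C = 280
D: finishes 34, weight 11, w·C = 374
C: finishes 43, weight 7, w·C = 301
A: finishes 51, weight 5, w·C = 255
F: finishes 75, weight 10, w·C = 750
G: finishes 85, weight 4, w·C = 340
B: finishes 92, weight 2, w·C = 184
Sum = 65+280+374+301+255+750+340+184 = 2549.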